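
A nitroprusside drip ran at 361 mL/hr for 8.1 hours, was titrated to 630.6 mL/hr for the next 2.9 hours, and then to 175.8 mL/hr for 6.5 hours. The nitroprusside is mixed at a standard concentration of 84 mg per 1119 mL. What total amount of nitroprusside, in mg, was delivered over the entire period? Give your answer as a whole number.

Concentration = 84 mg ÷ 1119 mL = 0.07506702 mg/mL
Stage 1: 361 mL/hr × 8.1 hr = 2924.1 mL → 2924.1 mL × 0.07506702 mg/mL = 219.5035 mg
Stage 2: 630.6 mL/hr × 2.9 hr = 1828.74 mL → 1828.74 mL × 0.07506702 mg/mL = 137.2781 mg
Stage 3: 175.8 mL/hr × 6.5 hr = 1142.7 mL → 1142.7 mL × 0.07506702 mg/mL = 85.77909 mg
Total = 219.5035 + 137.2781 + 85.77909 = 442.5606 mg

443 mg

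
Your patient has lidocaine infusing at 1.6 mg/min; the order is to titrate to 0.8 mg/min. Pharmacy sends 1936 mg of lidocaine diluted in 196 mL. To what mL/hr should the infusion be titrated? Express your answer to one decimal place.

4.9 mL/hr

0.8 mg/min × 60 min/hr = 48 mg/hr
Concentration = 1936 mg ÷ 196 mL = 9.877551 mg/mL
Rate = 48 mg/hr ÷ 9.877551 mg/mL = 4.859504 mL/hr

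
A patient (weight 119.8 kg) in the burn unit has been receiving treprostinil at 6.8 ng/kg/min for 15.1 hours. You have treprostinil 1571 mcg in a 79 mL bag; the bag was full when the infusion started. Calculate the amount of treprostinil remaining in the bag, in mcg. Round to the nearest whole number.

Dose = 6.8 ng/kg/min × 119.8 kg = 814.64 ng/min
814.64 ng/min × 60 min/hr = 48878.4 ng/hr
Concentration = 1571 mcg ÷ 79 mL = 19.88608 mcg/mL = 19886.08 ng/mL
Rate = 48878.4 ng/hr ÷ 19886.08 ng/mL = 2.457921 mL/hr
Volume infused = 2.457921 mL/hr × 15.1 hr = 37.1146 mL
Volume remaining = 79 − 37.1146 = 41.8854 mL
Drug remaining = 41.8854 mL × 19886.08 ng/mL = 832936.2 ng = 832.9362 mcg

833 mcg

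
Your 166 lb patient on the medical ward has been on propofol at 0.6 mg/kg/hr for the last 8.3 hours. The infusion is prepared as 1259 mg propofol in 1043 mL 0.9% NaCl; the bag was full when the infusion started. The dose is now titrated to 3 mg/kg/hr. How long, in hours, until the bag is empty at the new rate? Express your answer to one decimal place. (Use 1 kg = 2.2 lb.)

Initial rate:
Weight = 166 lb ÷ 2.2 lb/kg = 75.45455 kg
Dose = 0.6 mg/kg/hr × 75.45455 kg = 45.27273 mg/hr
Concentration = 1259 mg ÷ 1043 mL = 1.207095 mg/mL
Rate = 45.27273 mg/hr ÷ 1.207095 mg/mL = 37.50552 mL/hr
Volume infused so far = 37.50552 mL/hr × 8.3 hr = 311.2958 mL
Volume remaining = 1043 − 311.2958 = 731.7042 mL
New rate:
Dose = 3 mg/kg/hr × 75.45455 kg = 226.3636 mg/hr
Rate = 226.3636 mg/hr ÷ 1.207095 mg/mL = 187.5276 mL/hr
Time remaining = 731.7042 mL ÷ 187.5276 mL/hr = 3.901847 hr

3.9 hours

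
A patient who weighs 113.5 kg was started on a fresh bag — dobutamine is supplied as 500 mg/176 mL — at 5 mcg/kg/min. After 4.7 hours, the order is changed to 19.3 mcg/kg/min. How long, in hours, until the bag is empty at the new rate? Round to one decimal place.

Initial rate:
Dose = 5 mcg/kg/min × 113.5 kg = 567.5 mcg/min
567.5 mcg/min × 60 min/hr = 34050 mcg/hr
Concentration = 500 mg ÷ 176 mL = 2.840909 mg/mL = 2840.909 mcg/mL
Rate = 34050 mcg/hr ÷ 2840.909 mcg/mL = 11.9856 mL/hr
Volume infused so far = 11.9856 mL/hr × 4.7 hr = 56.33232 mL
Volume remaining = 176 − 56.33232 = 119.6677 mL
New rate:
Dose = 19.3 mcg/kg/min × 113.5 kg = 2190.55 mcg/min
2190.55 mcg/min × 60 min/hr = 131433 mcg/hr
Rate = 131433 mcg/hr ÷ 2840.909 mcg/mL = 46.26442 mL/hr
Time remaining = 119.6677 mL ÷ 46.26442 mL/hr = 2.586603 hr

2.6 hours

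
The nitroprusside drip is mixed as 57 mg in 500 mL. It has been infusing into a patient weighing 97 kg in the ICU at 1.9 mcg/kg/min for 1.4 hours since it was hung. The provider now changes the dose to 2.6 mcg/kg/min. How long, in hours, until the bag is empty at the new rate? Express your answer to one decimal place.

2.7 hours

Initial rate:
Dose = 1.9 mcg/kg/min × 97 kg = 184.3 mcg/min
184.3 mcg/min × 60 min/hr = 11058 mcg/hr
Concentration = 57 mg ÷ 500 mL = 0.114 mg/mL = 114 mcg/mL
Rate = 11058 mcg/hr ÷ 114 mcg/mL = 97 mL/hr
Volume infused so far = 97 mL/hr × 1.4 hr = 135.8 mL
Volume remaining = 500 − 135.8 = 364.2 mL
New rate:
Dose = 2.6 mcg/kg/min × 97 kg = 252.2 mcg/min
252.2 mcg/min × 60 min/hr = 15132 mcg/hr
Rate = 15132 mcg/hr ÷ 114 mcg/mL = 132.7368 mL/hr
Time remaining = 364.2 mL ÷ 132.7368 mL/hr = 2.743775 hr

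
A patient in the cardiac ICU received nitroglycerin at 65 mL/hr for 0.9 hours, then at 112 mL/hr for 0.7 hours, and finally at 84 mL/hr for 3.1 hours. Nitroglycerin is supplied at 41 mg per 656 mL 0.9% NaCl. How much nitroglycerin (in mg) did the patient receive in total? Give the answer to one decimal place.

24.8 mg

Concentration = 41 mg ÷ 656 mL = 0.0625 mg/mL
Stage 1: 65 mL/hr × 0.9 hr = 58.5 mL → 58.5 mL × 0.0625 mg/mL = 3.65625 mg
Stage 2: 112 mL/hr × 0.7 hr = 78.4 mL → 78.4 mL × 0.0625 mg/mL = 4.9 mg
Stage 3: 84 mL/hr × 3.1 hr = 260.4 mL → 260.4 mL × 0.0625 mg/mL = 16.275 mg
Total = 3.65625 + 4.9 + 16.275 = 24.83125 mg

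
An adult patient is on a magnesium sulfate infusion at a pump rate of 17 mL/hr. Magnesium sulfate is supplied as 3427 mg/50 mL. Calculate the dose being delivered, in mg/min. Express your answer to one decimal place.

19.4 mg/min

Concentration = 3427 mg ÷ 50 mL = 68.54 mg/mL
Drug rate = 17 mL/hr × 68.54 mg/mL = 1165.18 mg/hr
1165.18 mg/hr ÷ 60 min/hr = 19.41967 mg/min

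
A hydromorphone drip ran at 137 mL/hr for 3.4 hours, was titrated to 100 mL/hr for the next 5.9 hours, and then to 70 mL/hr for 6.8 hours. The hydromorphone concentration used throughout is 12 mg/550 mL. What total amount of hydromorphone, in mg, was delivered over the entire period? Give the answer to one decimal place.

Concentration = 12 mg ÷ 550 mL = 0.02181818 mg/mL
Stage 1: 137 mL/hr × 3.4 hr = 465.8 mL → 465.8 mL × 0.02181818 mg/mL = 10.16291 mg
Stage 2: 100 mL/hr × 5.9 hr = 590 mL → 590 mL × 0.02181818 mg/mL = 12.87273 mg
Stage 3: 70 mL/hr × 6.8 hr = 476 mL → 476 mL × 0.02181818 mg/mL = 10.38545 mg
Total = 10.16291 + 12.87273 + 10.38545 = 33.42109 mg

33.4 mg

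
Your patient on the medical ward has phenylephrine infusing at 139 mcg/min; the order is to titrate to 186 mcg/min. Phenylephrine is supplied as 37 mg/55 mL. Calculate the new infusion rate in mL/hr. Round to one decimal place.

16.6 mL/hr

186 mcg/min × 60 min/hr = 11160 mcg/hr
Concentration = 37 mg ÷ 55 mL = 0.6727273 mg/mL = 672.7273 mcg/mL
Rate = 11160 mcg/hr ÷ 672.7273 mcg/mL = 16.58919 mL/hr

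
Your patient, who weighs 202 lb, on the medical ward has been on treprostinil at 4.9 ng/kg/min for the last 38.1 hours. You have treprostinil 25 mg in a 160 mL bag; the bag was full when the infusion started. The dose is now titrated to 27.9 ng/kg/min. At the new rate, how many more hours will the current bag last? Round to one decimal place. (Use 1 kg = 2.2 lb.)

Initial rate:
Weight = 202 lb ÷ 2.2 lb/kg = 91.81818 kg
Dose = 4.9 ng/kg/min × 91.81818 kg = 449.9091 ng/min
449.9091 ng/min × 60 min/hr = 26994.55 ng/hr
Concentration = 25 mg ÷ 160 mL = 0.15625 mg/mL = 156250 ng/mL
Rate = 26994.55 ng/hr ÷ 156250 ng/mL = 0.1727651 mL/hr
Volume infused so far = 0.1727651 mL/hr × 38.1 hr = 6.58235 mL
Volume remaining = 160 − 6.58235 = 153.4177 mL
New rate:
Dose = 27.9 ng/kg/min × 91.81818 kg = 2561.727 ng/min
2561.727 ng/min × 60 min/hr = 153703.6 ng/hr
Rate = 153703.6 ng/hr ÷ 156250 ng/mL = 0.9837033 mL/hr
Time remaining = 153.4177 mL ÷ 0.9837033 mL/hr = 155.9593 hr

156.0 hours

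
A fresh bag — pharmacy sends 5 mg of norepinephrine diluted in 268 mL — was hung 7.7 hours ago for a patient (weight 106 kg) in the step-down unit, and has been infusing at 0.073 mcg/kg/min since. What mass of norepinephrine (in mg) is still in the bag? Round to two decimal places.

1.43 mg

Dose = 0.073 mcg/kg/min × 106 kg = 7.738 mcg/min
7.738 mcg/min × 60 min/hr = 464.28 mcg/hr
Concentration = 5 mg ÷ 268 mL = 0.01865672 mg/mL = 18.65672 mcg/mL
Rate = 464.28 mcg/hr ÷ 18.65672 mcg/mL = 24.88541 mL/hr
Volume infused = 24.88541 mL/hr × 7.7 hr = 191.6176 mL
Volume remaining = 268 − 191.6176 = 76.38236 mL
Drug remaining = 76.38236 mL × 18.65672 mcg/mL = 1425.044 mcg = 1.425044 mg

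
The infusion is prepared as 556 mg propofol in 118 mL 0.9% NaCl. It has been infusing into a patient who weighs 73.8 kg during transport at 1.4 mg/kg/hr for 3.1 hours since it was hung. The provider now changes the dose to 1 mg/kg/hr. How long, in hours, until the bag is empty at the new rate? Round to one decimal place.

Initial rate:
Dose = 1.4 mg/kg/hr × 73.8 kg = 103.32 mg/hr
Concentration = 556 mg ÷ 118 mL = 4.711864 mg/mL
Rate = 103.32 mg/hr ÷ 4.711864 mg/mL = 21.92763 mL/hr
Volume infused so far = 21.92763 mL/hr × 3.1 hr = 67.97564 mL
Volume remaining = 118 − 67.97564 = 50.02436 mL
New rate:
Dose = 1 mg/kg/hr × 73.8 kg = 73.8 mg/hr
Rate = 73.8 mg/hr ÷ 4.711864 mg/mL = 15.66259 mL/hr
Time remaining = 50.02436 mL ÷ 15.66259 mL/hr = 3.193875 hr

3.2 hours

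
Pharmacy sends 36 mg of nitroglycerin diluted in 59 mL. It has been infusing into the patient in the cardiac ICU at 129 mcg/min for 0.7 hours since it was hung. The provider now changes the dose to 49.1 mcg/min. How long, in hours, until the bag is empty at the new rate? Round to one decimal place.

Initial rate:
129 mcg/min × 60 min/hr = 7740 mcg/hr
Concentration = 36 mg ÷ 59 mL = 0.6101695 mg/mL = 610.1695 mcg/mL
Rate = 7740 mcg/hr ÷ 610.1695 mcg/mL = 12.685 mL/hr
Volume infused so far = 12.685 mL/hr × 0.7 hr = 8.8795 mL
Volume remaining = 59 − 8.8795 = 50.1205 mL
New rate:
49.1 mcg/min × 60 min/hr = 2946 mcg/hr
Rate = 2946 mcg/hr ÷ 610.1695 mcg/mL = 4.828167 mL/hr
Time remaining = 50.1205 mL ÷ 4.828167 mL/hr = 10.38086 hr

10.4 hours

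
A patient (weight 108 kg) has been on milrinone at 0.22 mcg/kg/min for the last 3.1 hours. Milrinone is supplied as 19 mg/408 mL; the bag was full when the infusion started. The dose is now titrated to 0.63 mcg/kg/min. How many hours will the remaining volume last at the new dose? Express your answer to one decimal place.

Initial rate:
Dose = 0.22 mcg/kg/min × 108 kg = 23.76 mcg/min
23.76 mcg/min × 60 min/hr = 1425.6 mcg/hr
Concentration = 19 mg ÷ 408 mL = 0.04656863 mg/mL = 46.56863 mcg/mL
Rate = 1425.6 mcg/hr ÷ 46.56863 mcg/mL = 30.61288 mL/hr
Volume infused so far = 30.61288 mL/hr × 3.1 hr = 94.89994 mL
Volume remaining = 408 − 94.89994 = 313.1001 mL
New rate:
Dose = 0.63 mcg/kg/min × 108 kg = 68.04 mcg/min
68.04 mcg/min × 60 min/hr = 4082.4 mcg/hr
Rate = 4082.4 mcg/hr ÷ 46.56863 mcg/mL = 87.66417 mL/hr
Time remaining = 313.1001 mL ÷ 87.66417 mL/hr = 3.571585 hr

3.6 hours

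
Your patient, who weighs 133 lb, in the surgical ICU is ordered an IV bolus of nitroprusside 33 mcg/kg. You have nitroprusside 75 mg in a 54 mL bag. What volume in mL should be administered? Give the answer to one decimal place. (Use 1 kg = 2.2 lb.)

Weight = 133 lb ÷ 2.2 lb/kg = 60.45455 kg
Dose = 33 mcg/kg × 60.45455 kg = 1995 mcg
Concentration = 75 mg ÷ 54 mL = 1.388889 mg/mL = 1388.889 mcg/mL
Volume = 1995 mcg ÷ 1388.889 mcg/mL = 1.4364 mL

1.4 mL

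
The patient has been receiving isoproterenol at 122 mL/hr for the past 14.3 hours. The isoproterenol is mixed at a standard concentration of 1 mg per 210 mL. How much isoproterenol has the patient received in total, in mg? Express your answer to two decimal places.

8.31 mg

Concentration = 1 mg ÷ 210 mL = 0.004761905 mg/mL = 4.761905 mcg/mL
Drug rate = 122 mL/hr × 4.761905 mcg/mL = 580.9524 mcg/hr
Total = 580.9524 mcg/hr × 14.3 hr = 8307.619 mcg = 8.307619 mg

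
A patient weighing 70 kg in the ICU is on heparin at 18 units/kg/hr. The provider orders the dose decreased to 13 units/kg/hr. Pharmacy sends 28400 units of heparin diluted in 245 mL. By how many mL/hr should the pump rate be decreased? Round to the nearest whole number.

3 mL/hr

At the current dose:
Dose = 18 units/kg/hr × 70 kg = 1260 units/hr
Concentration = 28400 units ÷ 245 mL = 115.9184 units/mL
Rate = 1260 units/hr ÷ 115.9184 units/mL = 10.86972 mL/hr
At the new dose:
Dose = 13 units/kg/hr × 70 kg = 910 units/hr
Rate = 910 units/hr ÷ 115.9184 units/mL = 7.850352 mL/hr
Change = 7.850352 − 10.86972 = -3.019366 mL/hr → 3.019366 mL/hr decrease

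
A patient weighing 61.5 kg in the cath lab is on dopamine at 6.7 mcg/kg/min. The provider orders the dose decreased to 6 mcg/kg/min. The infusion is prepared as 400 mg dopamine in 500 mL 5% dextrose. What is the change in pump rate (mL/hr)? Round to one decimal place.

3.2 mL/hr

At the current dose:
Dose = 6.7 mcg/kg/min × 61.5 kg = 412.05 mcg/min
412.05 mcg/min × 60 min/hr = 24723 mcg/hr
Concentration = 400 mg ÷ 500 mL = 0.8 mg/mL = 800 mcg/mL
Rate = 24723 mcg/hr ÷ 800 mcg/mL = 30.90375 mL/hr
At the new dose:
Dose = 6 mcg/kg/min × 61.5 kg = 369 mcg/min
369 mcg/min × 60 min/hr = 22140 mcg/hr
Rate = 22140 mcg/hr ÷ 800 mcg/mL = 27.675 mL/hr
Change = 27.675 − 30.90375 = -3.22875 mL/hr → 3.22875 mL/hr decrease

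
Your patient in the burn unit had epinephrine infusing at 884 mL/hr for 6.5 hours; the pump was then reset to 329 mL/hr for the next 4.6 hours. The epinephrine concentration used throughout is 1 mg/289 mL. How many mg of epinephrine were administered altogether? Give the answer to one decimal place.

Concentration = 1 mg ÷ 289 mL = 0.003460208 mg/mL
Stage 1: 884 mL/hr × 6.5 hr = 5746 mL → 5746 mL × 0.003460208 mg/mL = 19.88235 mg
Stage 2: 329 mL/hr × 4.6 hr = 1513.4 mL → 1513.4 mL × 0.003460208 mg/mL = 5.236678 mg
Total = 19.88235 + 5.236678 = 25.11903 mg

25.1 mg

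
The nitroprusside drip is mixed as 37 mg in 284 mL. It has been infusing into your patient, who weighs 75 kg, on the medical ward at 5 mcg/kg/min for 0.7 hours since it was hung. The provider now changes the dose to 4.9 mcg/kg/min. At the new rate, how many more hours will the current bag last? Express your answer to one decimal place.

1.0 hours

Initial rate:
Dose = 5 mcg/kg/min × 75 kg = 375 mcg/min
375 mcg/min × 60 min/hr = 22500 mcg/hr
Concentration = 37 mg ÷ 284 mL = 0.1302817 mg/mL = 130.2817 mcg/mL
Rate = 22500 mcg/hr ÷ 130.2817 mcg/mL = 172.7027 mL/hr
Volume infused so far = 172.7027 mL/hr × 0.7 hr = 120.8919 mL
Volume remaining = 284 − 120.8919 = 163.1081 mL
New rate:
Dose = 4.9 mcg/kg/min × 75 kg = 367.5 mcg/min
367.5 mcg/min × 60 min/hr = 22050 mcg/hr
Rate = 22050 mcg/hr ÷ 130.2817 mcg/mL = 169.2486 mL/hr
Time remaining = 163.1081 mL ÷ 169.2486 mL/hr = 0.9637188 hr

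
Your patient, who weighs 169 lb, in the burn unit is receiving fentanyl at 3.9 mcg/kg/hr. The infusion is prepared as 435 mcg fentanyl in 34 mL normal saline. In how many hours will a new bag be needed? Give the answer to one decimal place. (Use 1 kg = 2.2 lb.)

Weight = 169 lb ÷ 2.2 lb/kg = 76.81818 kg
Dose = 3.9 mcg/kg/hr × 76.81818 kg = 299.5909 mcg/hr
Concentration = 435 mcg ÷ 34 mL = 12.79412 mcg/mL
Rate = 299.5909 mcg/hr ÷ 12.79412 mcg/mL = 23.4163 mL/hr
Duration = 34 mL ÷ 23.4163 mL/hr = 1.45198 hr

1.5 hours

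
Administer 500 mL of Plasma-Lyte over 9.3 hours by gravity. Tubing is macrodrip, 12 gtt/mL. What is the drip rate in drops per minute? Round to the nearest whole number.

500 mL ÷ (9.3 hr × 60 = 558 min) = 0.8960573 mL/min
0.8960573 mL/min × 12 gtt/mL = 10.75269 gtt/min

11 gtt/min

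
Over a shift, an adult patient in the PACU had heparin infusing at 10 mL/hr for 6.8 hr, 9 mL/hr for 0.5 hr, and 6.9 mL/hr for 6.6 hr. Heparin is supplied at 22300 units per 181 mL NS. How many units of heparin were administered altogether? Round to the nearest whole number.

Concentration = 22300 units ÷ 181 mL = 123.2044 units/mL
Stage 1: 10 mL/hr × 6.8 hr = 68 mL → 68 mL × 123.2044 units/mL = 8377.901 units
Stage 2: 9 mL/hr × 0.5 hr = 4.5 mL → 4.5 mL × 123.2044 units/mL = 554.4199 units
Stage 3: 6.9 mL/hr × 6.6 hr = 45.54 mL → 45.54 mL × 123.2044 units/mL = 5610.729 units
Total = 8377.901 + 554.4199 + 5610.729 = 14543.05 units

14543 units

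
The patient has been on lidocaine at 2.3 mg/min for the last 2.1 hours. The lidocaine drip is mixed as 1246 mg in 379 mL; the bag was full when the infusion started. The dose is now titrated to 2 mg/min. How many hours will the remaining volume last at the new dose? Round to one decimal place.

Initial rate:
2.3 mg/min × 60 min/hr = 138 mg/hr
Concentration = 1246 mg ÷ 379 mL = 3.287599 mg/mL
Rate = 138 mg/hr ÷ 3.287599 mg/mL = 41.97592 mL/hr
Volume infused so far = 41.97592 mL/hr × 2.1 hr = 88.14944 mL
Volume remaining = 379 − 88.14944 = 290.8506 mL
New rate:
2 mg/min × 60 min/hr = 120 mg/hr
Rate = 120 mg/hr ÷ 3.287599 mg/mL = 36.5008 mL/hr
Time remaining = 290.8506 mL ÷ 36.5008 mL/hr = 7.968333 hr

8.0 hours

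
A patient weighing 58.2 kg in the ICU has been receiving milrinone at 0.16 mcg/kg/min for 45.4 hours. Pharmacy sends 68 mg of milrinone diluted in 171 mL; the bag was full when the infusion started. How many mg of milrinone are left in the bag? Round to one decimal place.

42.6 mg

Dose = 0.16 mcg/kg/min × 58.2 kg = 9.312 mcg/min
9.312 mcg/min × 60 min/hr = 558.72 mcg/hr
Concentration = 68 mg ÷ 171 mL = 0.3976608 mg/mL = 397.6608 mcg/mL
Rate = 558.72 mcg/hr ÷ 397.6608 mcg/mL = 1.405016 mL/hr
Volume infused = 1.405016 mL/hr × 45.4 hr = 63.78775 mL
Volume remaining = 171 − 63.78775 = 107.2123 mL
Drug remaining = 107.2123 mL × 397.6608 mcg/mL = 42634.11 mcg = 42.63411 mg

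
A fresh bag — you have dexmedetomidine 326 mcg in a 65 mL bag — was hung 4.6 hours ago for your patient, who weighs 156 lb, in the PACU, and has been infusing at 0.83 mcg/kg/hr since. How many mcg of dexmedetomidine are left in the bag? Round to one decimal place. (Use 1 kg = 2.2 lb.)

Weight = 156 lb ÷ 2.2 lb/kg = 70.90909 kg
Dose = 0.83 mcg/kg/hr × 70.90909 kg = 58.85455 mcg/hr
Concentration = 326 mcg ÷ 65 mL = 5.015385 mcg/mL
Rate = 58.85455 mcg/hr ÷ 5.015385 mcg/mL = 11.7348 mL/hr
Volume infused = 11.7348 mL/hr × 4.6 hr = 53.98009 mL
Volume remaining = 65 − 53.98009 = 11.01991 mL
Drug remaining = 11.01991 mL × 5.015385 mcg/mL = 55.26909 mcg

55.3 mcg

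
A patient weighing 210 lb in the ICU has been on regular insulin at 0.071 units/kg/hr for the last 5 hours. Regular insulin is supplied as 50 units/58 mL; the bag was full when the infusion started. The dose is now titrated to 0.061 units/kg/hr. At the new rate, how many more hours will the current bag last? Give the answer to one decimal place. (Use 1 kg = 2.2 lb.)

Initial rate:
Weight = 210 lb ÷ 2.2 lb/kg = 95.45455 kg
Dose = 0.071 units/kg/hr × 95.45455 kg = 6.777273 units/hr
Concentration = 50 units ÷ 58 mL = 0.862069 units/mL
Rate = 6.777273 units/hr ÷ 0.862069 units/mL = 7.861636 mL/hr
Volume infused so far = 7.861636 mL/hr × 5 hr = 39.30818 mL
Volume remaining = 58 − 39.30818 = 18.69182 mL
New rate:
Dose = 0.061 units/kg/hr × 95.45455 kg = 5.822727 units/hr
Rate = 5.822727 units/hr ÷ 0.862069 units/mL = 6.754364 mL/hr
Time remaining = 18.69182 mL ÷ 6.754364 mL/hr = 2.767369 hr

2.8 hours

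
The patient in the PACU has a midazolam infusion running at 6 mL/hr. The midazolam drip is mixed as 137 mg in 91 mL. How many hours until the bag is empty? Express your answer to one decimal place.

Duration = 91 mL ÷ 6 mL/hr = 15.16667 hr

15.2 hours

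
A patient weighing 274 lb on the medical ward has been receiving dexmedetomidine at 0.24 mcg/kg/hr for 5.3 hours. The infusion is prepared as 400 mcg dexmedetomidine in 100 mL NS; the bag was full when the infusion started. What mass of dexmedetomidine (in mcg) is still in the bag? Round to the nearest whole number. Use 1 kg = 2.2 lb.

242 mcg

Weight = 274 lb ÷ 2.2 lb/kg = 124.5455 kg
Dose = 0.24 mcg/kg/hr × 124.5455 kg = 29.89091 mcg/hr
Concentration = 400 mcg ÷ 100 mL = 4 mcg/mL
Rate = 29.89091 mcg/hr ÷ 4 mcg/mL = 7.472727 mL/hr
Volume infused = 7.472727 mL/hr × 5.3 hr = 39.60545 mL
Volume remaining = 100 − 39.60545 = 60.39455 mL
Drug remaining = 60.39455 mL × 4 mcg/mL = 241.5782 mcg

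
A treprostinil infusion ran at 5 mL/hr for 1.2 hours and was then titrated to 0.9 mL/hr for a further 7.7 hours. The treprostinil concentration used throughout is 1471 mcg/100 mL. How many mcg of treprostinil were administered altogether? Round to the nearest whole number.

Concentration = 1471 mcg ÷ 100 mL = 14.71 mcg/mL
Stage 1: 5 mL/hr × 1.2 hr = 6 mL → 6 mL × 14.71 mcg/mL = 88.26 mcg
Stage 2: 0.9 mL/hr × 7.7 hr = 6.93 mL → 6.93 mL × 14.71 mcg/mL = 101.9403 mcg
Total = 88.26 + 101.9403 = 190.2003 mcg

190 mcg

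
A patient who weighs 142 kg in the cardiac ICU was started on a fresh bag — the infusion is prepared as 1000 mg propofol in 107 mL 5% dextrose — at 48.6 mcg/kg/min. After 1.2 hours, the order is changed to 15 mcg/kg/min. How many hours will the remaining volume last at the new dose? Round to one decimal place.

3.9 hours

Initial rate:
Dose = 48.6 mcg/kg/min × 142 kg = 6901.2 mcg/min
6901.2 mcg/min × 60 min/hr = 414072 mcg/hr
Concentration = 1000 mg ÷ 107 mL = 9.345794 mg/mL = 9345.794 mcg/mL
Rate = 414072 mcg/hr ÷ 9345.794 mcg/mL = 44.3057 mL/hr
Volume infused so far = 44.3057 mL/hr × 1.2 hr = 53.16684 mL
Volume remaining = 107 − 53.16684 = 53.83316 mL
New rate:
Dose = 15 mcg/kg/min × 142 kg = 2130 mcg/min
2130 mcg/min × 60 min/hr = 127800 mcg/hr
Rate = 127800 mcg/hr ÷ 9345.794 mcg/mL = 13.6746 mL/hr
Time remaining = 53.83316 mL ÷ 13.6746 mL/hr = 3.936726 hr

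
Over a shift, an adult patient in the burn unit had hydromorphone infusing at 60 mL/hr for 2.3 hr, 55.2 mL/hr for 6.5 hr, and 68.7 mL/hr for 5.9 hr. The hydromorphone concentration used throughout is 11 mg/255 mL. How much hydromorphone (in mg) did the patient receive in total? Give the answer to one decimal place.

Concentration = 11 mg ÷ 255 mL = 0.04313725 mg/mL
Stage 1: 60 mL/hr × 2.3 hr = 138 mL → 138 mL × 0.04313725 mg/mL = 5.952941 mg
Stage 2: 55.2 mL/hr × 6.5 hr = 358.8 mL → 358.8 mL × 0.04313725 mg/mL = 15.47765 mg
Stage 3: 68.7 mL/hr × 5.9 hr = 405.33 mL → 405.33 mL × 0.04313725 mg/mL = 17.48482 mg
Total = 5.952941 + 15.47765 + 17.48482 = 38.91541 mg

38.9 mg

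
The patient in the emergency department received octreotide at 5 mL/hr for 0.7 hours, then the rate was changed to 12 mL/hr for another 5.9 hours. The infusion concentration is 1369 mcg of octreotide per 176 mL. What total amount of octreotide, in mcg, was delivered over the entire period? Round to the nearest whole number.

Concentration = 1369 mcg ÷ 176 mL = 7.778409 mcg/mL
Stage 1: 5 mL/hr × 0.7 hr = 3.5 mL → 3.5 mL × 7.778409 mcg/mL = 27.22443 mcg
Stage 2: 12 mL/hr × 5.9 hr = 70.8 mL → 70.8 mL × 7.778409 mcg/mL = 550.7114 mcg
Total = 27.22443 + 550.7114 = 577.9358 mcg

578 mcg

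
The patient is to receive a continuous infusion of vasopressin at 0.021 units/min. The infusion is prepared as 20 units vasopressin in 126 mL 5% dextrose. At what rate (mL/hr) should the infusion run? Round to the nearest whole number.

8 mL/hr

0.021 units/min × 60 min/hr = 1.26 units/hr
Concentration = 20 units ÷ 126 mL = 0.1587302 units/mL
Rate = 1.26 units/hr ÷ 0.1587302 units/mL = 7.938 mL/hr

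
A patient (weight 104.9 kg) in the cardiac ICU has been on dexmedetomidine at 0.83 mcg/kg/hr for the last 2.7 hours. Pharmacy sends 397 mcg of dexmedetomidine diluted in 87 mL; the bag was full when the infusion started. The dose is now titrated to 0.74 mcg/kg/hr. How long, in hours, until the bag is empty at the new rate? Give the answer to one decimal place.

2.1 hours

Initial rate:
Dose = 0.83 mcg/kg/hr × 104.9 kg = 87.067 mcg/hr
Concentration = 397 mcg ÷ 87 mL = 4.563218 mcg/mL
Rate = 87.067 mcg/hr ÷ 4.563218 mcg/mL = 19.08017 mL/hr
Volume infused so far = 19.08017 mL/hr × 2.7 hr = 51.51647 mL
Volume remaining = 87 − 51.51647 = 35.48353 mL
New rate:
Dose = 0.74 mcg/kg/hr × 104.9 kg = 77.626 mcg/hr
Rate = 77.626 mcg/hr ÷ 4.563218 mcg/mL = 17.01124 mL/hr
Time remaining = 35.48353 mL ÷ 17.01124 mL/hr = 2.085887 hr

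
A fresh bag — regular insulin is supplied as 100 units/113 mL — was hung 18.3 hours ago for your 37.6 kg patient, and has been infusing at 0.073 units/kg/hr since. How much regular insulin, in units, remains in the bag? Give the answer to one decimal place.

49.8 units

Dose = 0.073 units/kg/hr × 37.6 kg = 2.7448 units/hr
Concentration = 100 units ÷ 113 mL = 0.8849558 units/mL
Rate = 2.7448 units/hr ÷ 0.8849558 units/mL = 3.101624 mL/hr
Volume infused = 3.101624 mL/hr × 18.3 hr = 56.75972 mL
Volume remaining = 113 − 56.75972 = 56.24028 mL
Drug remaining = 56.24028 mL × 0.8849558 units/mL = 49.77016 units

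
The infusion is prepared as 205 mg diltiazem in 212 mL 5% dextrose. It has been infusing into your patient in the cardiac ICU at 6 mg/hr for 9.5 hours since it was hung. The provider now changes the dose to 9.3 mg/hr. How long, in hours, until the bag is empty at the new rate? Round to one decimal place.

Initial rate:
Concentration = 205 mg ÷ 212 mL = 0.9669811 mg/mL
Rate = 6 mg/hr ÷ 0.9669811 mg/mL = 6.204878 mL/hr
Volume infused so far = 6.204878 mL/hr × 9.5 hr = 58.94634 mL
Volume remaining = 212 − 58.94634 = 153.0537 mL
New rate:
Rate = 9.3 mg/hr ÷ 0.9669811 mg/mL = 9.617561 mL/hr
Time remaining = 153.0537 mL ÷ 9.617561 mL/hr = 15.91398 hr

15.9 hours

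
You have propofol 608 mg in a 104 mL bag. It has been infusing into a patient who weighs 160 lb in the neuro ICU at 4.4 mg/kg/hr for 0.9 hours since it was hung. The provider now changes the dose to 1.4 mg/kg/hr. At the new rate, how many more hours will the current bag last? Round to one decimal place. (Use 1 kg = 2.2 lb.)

Initial rate:
Weight = 160 lb ÷ 2.2 lb/kg = 72.72727 kg
Dose = 4.4 mg/kg/hr × 72.72727 kg = 320 mg/hr
Concentration = 608 mg ÷ 104 mL = 5.846154 mg/mL
Rate = 320 mg/hr ÷ 5.846154 mg/mL = 54.73684 mL/hr
Volume infused so far = 54.73684 mL/hr × 0.9 hr = 49.26316 mL
Volume remaining = 104 − 49.26316 = 54.73684 mL
New rate:
Dose = 1.4 mg/kg/hr × 72.72727 kg = 101.8182 mg/hr
Rate = 101.8182 mg/hr ÷ 5.846154 mg/mL = 17.41627 mL/hr
Time remaining = 54.73684 mL ÷ 17.41627 mL/hr = 3.142857 hr

3.1 hours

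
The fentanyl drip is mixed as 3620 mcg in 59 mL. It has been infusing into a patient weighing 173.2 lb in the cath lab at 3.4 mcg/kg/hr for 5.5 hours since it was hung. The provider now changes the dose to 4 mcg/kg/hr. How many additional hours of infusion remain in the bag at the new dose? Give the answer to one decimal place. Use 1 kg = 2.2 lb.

6.8 hours

Initial rate:
Weight = 173.2 lb ÷ 2.2 lb/kg = 78.72727 kg
Dose = 3.4 mcg/kg/hr × 78.72727 kg = 267.6727 mcg/hr
Concentration = 3620 mcg ÷ 59 mL = 61.35593 mcg/mL
Rate = 267.6727 mcg/hr ÷ 61.35593 mcg/mL = 4.362622 mL/hr
Volume infused so far = 4.362622 mL/hr × 5.5 hr = 23.99442 mL
Volume remaining = 59 − 23.99442 = 35.00558 mL
New rate:
Dose = 4 mcg/kg/hr × 78.72727 kg = 314.9091 mcg/hr
Rate = 314.9091 mcg/hr ÷ 61.35593 mcg/mL = 5.132496 mL/hr
Time remaining = 35.00558 mL ÷ 5.132496 mL/hr = 6.820381 hr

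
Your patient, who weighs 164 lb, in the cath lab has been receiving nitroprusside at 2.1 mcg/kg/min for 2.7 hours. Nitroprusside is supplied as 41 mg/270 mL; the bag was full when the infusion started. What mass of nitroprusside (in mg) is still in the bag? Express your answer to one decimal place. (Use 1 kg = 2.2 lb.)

Weight = 164 lb ÷ 2.2 lb/kg = 74.54545 kg
Dose = 2.1 mcg/kg/min × 74.54545 kg = 156.5455 mcg/min
156.5455 mcg/min × 60 min/hr = 9392.727 mcg/hr
Concentration = 41 mg ÷ 270 mL = 0.1518519 mg/mL = 151.8519 mcg/mL
Rate = 9392.727 mcg/hr ÷ 151.8519 mcg/mL = 61.85455 mL/hr
Volume infused = 61.85455 mL/hr × 2.7 hr = 167.0073 mL
Volume remaining = 270 − 167.0073 = 102.9927 mL
Drug remaining = 102.9927 mL × 151.8519 mcg/mL = 15639.64 mcg = 15.63964 mg

15.6 mg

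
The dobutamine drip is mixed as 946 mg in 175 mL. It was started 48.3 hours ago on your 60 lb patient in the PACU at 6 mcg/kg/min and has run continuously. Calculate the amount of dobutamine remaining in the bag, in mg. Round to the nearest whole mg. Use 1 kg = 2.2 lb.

472 mg

Weight = 60 lb ÷ 2.2 lb/kg = 27.27273 kg
Dose = 6 mcg/kg/min × 27.27273 kg = 163.6364 mcg/min
163.6364 mcg/min × 60 min/hr = 9818.182 mcg/hr
Concentration = 946 mg ÷ 175 mL = 5.405714 mg/mL = 5405.714 mcg/mL
Rate = 9818.182 mcg/hr ÷ 5405.714 mcg/mL = 1.81626 mL/hr
Volume infused = 1.81626 mL/hr × 48.3 hr = 87.72535 mL
Volume remaining = 175 − 87.72535 = 87.27465 mL
Drug remaining = 87.27465 mL × 5405.714 mcg/mL = 471781.8 mcg = 471.7818 mg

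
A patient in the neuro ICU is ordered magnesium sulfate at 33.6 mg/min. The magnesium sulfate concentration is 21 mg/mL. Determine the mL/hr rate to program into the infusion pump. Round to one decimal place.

96.0 mL/hr

33.6 mg/min × 60 min/hr = 2016 mg/hr
Rate = 2016 mg/hr ÷ 21 mg/mL = 96 mL/hr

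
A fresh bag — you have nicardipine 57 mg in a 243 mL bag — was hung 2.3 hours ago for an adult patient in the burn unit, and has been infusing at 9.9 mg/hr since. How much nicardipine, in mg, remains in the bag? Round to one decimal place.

Concentration = 57 mg ÷ 243 mL = 0.2345679 mg/mL
Rate = 9.9 mg/hr ÷ 0.2345679 mg/mL = 42.20526 mL/hr
Volume infused = 42.20526 mL/hr × 2.3 hr = 97.07211 mL
Volume remaining = 243 − 97.07211 = 145.9279 mL
Drug remaining = 145.9279 mL × 0.2345679 mg/mL = 34.23 mg

34.2 mg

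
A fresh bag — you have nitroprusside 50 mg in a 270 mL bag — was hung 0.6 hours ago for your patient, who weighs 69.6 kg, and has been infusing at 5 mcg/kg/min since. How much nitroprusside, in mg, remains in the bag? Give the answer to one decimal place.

Dose = 5 mcg/kg/min × 69.6 kg = 348 mcg/min
348 mcg/min × 60 min/hr = 20880 mcg/hr
Concentration = 50 mg ÷ 270 mL = 0.1851852 mg/mL = 185.1852 mcg/mL
Rate = 20880 mcg/hr ÷ 185.1852 mcg/mL = 112.752 mL/hr
Volume infused = 112.752 mL/hr × 0.6 hr = 67.6512 mL
Volume remaining = 270 − 67.6512 = 202.3488 mL
Drug remaining = 202.3488 mL × 185.1852 mcg/mL = 37472 mcg = 37.472 mg

37.5 mg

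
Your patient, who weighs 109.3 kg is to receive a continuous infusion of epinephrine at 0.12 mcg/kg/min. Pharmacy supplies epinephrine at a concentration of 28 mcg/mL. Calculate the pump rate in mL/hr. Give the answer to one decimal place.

Dose = 0.12 mcg/kg/min × 109.3 kg = 13.116 mcg/min
13.116 mcg/min × 60 min/hr = 786.96 mcg/hr
Rate = 786.96 mcg/hr ÷ 28 mcg/mL = 28.10571 mL/hr

28.1 mL/hr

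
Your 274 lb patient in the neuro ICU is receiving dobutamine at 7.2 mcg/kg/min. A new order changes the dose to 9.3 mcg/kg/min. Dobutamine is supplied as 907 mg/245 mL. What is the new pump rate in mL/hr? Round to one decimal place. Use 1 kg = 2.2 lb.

18.8 mL/hr

Weight = 274 lb ÷ 2.2 lb/kg = 124.5455 kg
Dose = 9.3 mcg/kg/min × 124.5455 kg = 1158.273 mcg/min
1158.273 mcg/min × 60 min/hr = 69496.36 mcg/hr
Concentration = 907 mg ÷ 245 mL = 3.702041 mg/mL = 3702.041 mcg/mL
Rate = 69496.36 mcg/hr ÷ 3702.041 mcg/mL = 18.77245 mL/hr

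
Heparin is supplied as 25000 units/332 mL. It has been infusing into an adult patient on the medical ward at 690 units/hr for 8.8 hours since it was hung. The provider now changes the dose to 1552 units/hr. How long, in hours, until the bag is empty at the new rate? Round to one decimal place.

Initial rate:
Concentration = 25000 units ÷ 332 mL = 75.3012 units/mL
Rate = 690 units/hr ÷ 75.3012 units/mL = 9.1632 mL/hr
Volume infused so far = 9.1632 mL/hr × 8.8 hr = 80.63616 mL
Volume remaining = 332 − 80.63616 = 251.3638 mL
New rate:
Rate = 1552 units/hr ÷ 75.3012 units/mL = 20.61056 mL/hr
Time remaining = 251.3638 mL ÷ 20.61056 mL/hr = 12.19588 hr

12.2 hours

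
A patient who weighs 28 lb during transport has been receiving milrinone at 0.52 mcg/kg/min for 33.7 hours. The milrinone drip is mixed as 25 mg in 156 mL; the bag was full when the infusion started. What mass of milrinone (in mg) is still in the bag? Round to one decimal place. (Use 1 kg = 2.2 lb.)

11.6 mg

Weight = 28 lb ÷ 2.2 lb/kg = 12.72727 kg
Dose = 0.52 mcg/kg/min × 12.72727 kg = 6.618182 mcg/min
6.618182 mcg/min × 60 min/hr = 397.0909 mcg/hr
Concentration = 25 mg ÷ 156 mL = 0.1602564 mg/mL = 160.2564 mcg/mL
Rate = 397.0909 mcg/hr ÷ 160.2564 mcg/mL = 2.477847 mL/hr
Volume infused = 2.477847 mL/hr × 33.7 hr = 83.50345 mL
Volume remaining = 156 − 83.50345 = 72.49655 mL
Drug remaining = 72.49655 mL × 160.2564 mcg/mL = 11618.04 mcg = 11.61804 mg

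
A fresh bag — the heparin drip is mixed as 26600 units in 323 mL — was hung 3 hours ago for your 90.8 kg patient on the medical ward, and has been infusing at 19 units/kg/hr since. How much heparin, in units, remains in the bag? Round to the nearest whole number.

21424 units

Dose = 19 units/kg/hr × 90.8 kg = 1725.2 units/hr
Concentration = 26600 units ÷ 323 mL = 82.35294 units/mL
Rate = 1725.2 units/hr ÷ 82.35294 units/mL = 20.94886 mL/hr
Volume infused = 20.94886 mL/hr × 3 hr = 62.84657 mL
Volume remaining = 323 − 62.84657 = 260.1534 mL
Drug remaining = 260.1534 mL × 82.35294 units/mL = 21424.4 units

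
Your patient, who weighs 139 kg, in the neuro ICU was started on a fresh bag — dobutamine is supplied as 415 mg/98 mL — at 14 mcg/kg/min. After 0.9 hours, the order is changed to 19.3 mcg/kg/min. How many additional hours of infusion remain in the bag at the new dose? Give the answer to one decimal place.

Initial rate:
Dose = 14 mcg/kg/min × 139 kg = 1946 mcg/min
1946 mcg/min × 60 min/hr = 116760 mcg/hr
Concentration = 415 mg ÷ 98 mL = 4.234694 mg/mL = 4234.694 mcg/mL
Rate = 116760 mcg/hr ÷ 4234.694 mcg/mL = 27.57224 mL/hr
Volume infused so far = 27.57224 mL/hr × 0.9 hr = 24.81502 mL
Volume remaining = 98 − 24.81502 = 73.18498 mL
New rate:
Dose = 19.3 mcg/kg/min × 139 kg = 2682.7 mcg/min
2682.7 mcg/min × 60 min/hr = 160962 mcg/hr
Rate = 160962 mcg/hr ÷ 4234.694 mcg/mL = 38.0103 mL/hr
Time remaining = 73.18498 mL ÷ 38.0103 mL/hr = 1.925399 hr

1.9 hours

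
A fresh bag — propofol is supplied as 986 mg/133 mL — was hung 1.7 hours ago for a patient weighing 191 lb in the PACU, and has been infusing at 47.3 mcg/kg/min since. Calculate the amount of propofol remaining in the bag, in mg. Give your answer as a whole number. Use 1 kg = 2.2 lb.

567 mg

Weight = 191 lb ÷ 2.2 lb/kg = 86.81818 kg
Dose = 47.3 mcg/kg/min × 86.81818 kg = 4106.5 mcg/min
4106.5 mcg/min × 60 min/hr = 246390 mcg/hr
Concentration = 986 mg ÷ 133 mL = 7.413534 mg/mL = 7413.534 mcg/mL
Rate = 246390 mcg/hr ÷ 7413.534 mcg/mL = 33.23516 mL/hr
Volume infused = 33.23516 mL/hr × 1.7 hr = 56.49978 mL
Volume remaining = 133 − 56.49978 = 76.50022 mL
Drug remaining = 76.50022 mL × 7413.534 mcg/mL = 567137 mcg = 567.137 mg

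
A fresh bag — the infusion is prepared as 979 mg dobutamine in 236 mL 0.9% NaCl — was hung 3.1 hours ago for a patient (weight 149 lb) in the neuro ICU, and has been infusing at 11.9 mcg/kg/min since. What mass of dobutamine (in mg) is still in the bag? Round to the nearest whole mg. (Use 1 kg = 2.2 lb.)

829 mg

Weight = 149 lb ÷ 2.2 lb/kg = 67.72727 kg
Dose = 11.9 mcg/kg/min × 67.72727 kg = 805.9545 mcg/min
805.9545 mcg/min × 60 min/hr = 48357.27 mcg/hr
Concentration = 979 mg ÷ 236 mL = 4.148305 mg/mL = 4148.305 mcg/mL
Rate = 48357.27 mcg/hr ÷ 4148.305 mcg/mL = 11.65712 mL/hr
Volume infused = 11.65712 mL/hr × 3.1 hr = 36.13706 mL
Volume remaining = 236 − 36.13706 = 199.8629 mL
Drug remaining = 199.8629 mL × 4148.305 mcg/mL = 829092.5 mcg = 829.0925 mg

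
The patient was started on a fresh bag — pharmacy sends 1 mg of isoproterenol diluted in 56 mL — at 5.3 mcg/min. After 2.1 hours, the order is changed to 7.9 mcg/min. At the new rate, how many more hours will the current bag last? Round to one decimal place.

Initial rate:
5.3 mcg/min × 60 min/hr = 318 mcg/hr
Concentration = 1 mg ÷ 56 mL = 0.01785714 mg/mL = 17.85714 mcg/mL
Rate = 318 mcg/hr ÷ 17.85714 mcg/mL = 17.808 mL/hr
Volume infused so far = 17.808 mL/hr × 2.1 hr = 37.3968 mL
Volume remaining = 56 − 37.3968 = 18.6032 mL
New rate:
7.9 mcg/min × 60 min/hr = 474 mcg/hr
Rate = 474 mcg/hr ÷ 17.85714 mcg/mL = 26.544 mL/hr
Time remaining = 18.6032 mL ÷ 26.544 mL/hr = 0.7008439 hr

0.7 hours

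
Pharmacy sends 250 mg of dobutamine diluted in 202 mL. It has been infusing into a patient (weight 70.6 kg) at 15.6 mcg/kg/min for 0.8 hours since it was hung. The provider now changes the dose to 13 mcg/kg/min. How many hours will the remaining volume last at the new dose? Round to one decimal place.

Initial rate:
Dose = 15.6 mcg/kg/min × 70.6 kg = 1101.36 mcg/min
1101.36 mcg/min × 60 min/hr = 66081.6 mcg/hr
Concentration = 250 mg ÷ 202 mL = 1.237624 mg/mL = 1237.624 mcg/mL
Rate = 66081.6 mcg/hr ÷ 1237.624 mcg/mL = 53.39393 mL/hr
Volume infused so far = 53.39393 mL/hr × 0.8 hr = 42.71515 mL
Volume remaining = 202 − 42.71515 = 159.2849 mL
New rate:
Dose = 13 mcg/kg/min × 70.6 kg = 917.8 mcg/min
917.8 mcg/min × 60 min/hr = 55068 mcg/hr
Rate = 55068 mcg/hr ÷ 1237.624 mcg/mL = 44.49494 mL/hr
Time remaining = 159.2849 mL ÷ 44.49494 mL/hr = 3.579842 hr

3.6 hours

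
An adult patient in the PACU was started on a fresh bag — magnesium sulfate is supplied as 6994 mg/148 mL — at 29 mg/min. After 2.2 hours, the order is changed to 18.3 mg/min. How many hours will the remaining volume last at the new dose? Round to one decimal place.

2.9 hours

Initial rate:
29 mg/min × 60 min/hr = 1740 mg/hr
Concentration = 6994 mg ÷ 148 mL = 47.25676 mg/mL
Rate = 1740 mg/hr ÷ 47.25676 mg/mL = 36.82013 mL/hr
Volume infused so far = 36.82013 mL/hr × 2.2 hr = 81.00429 mL
Volume remaining = 148 − 81.00429 = 66.99571 mL
New rate:
18.3 mg/min × 60 min/hr = 1098 mg/hr
Rate = 1098 mg/hr ÷ 47.25676 mg/mL = 23.23477 mL/hr
Time remaining = 66.99571 mL ÷ 23.23477 mL/hr = 2.883424 hr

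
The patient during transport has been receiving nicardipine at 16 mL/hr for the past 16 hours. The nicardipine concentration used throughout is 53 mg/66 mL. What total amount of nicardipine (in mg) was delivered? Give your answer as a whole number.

Concentration = 53 mg ÷ 66 mL = 0.8030303 mg/mL
Drug rate = 16 mL/hr × 0.8030303 mg/mL = 12.84848 mg/hr
Total = 12.84848 mg/hr × 16 hr = 205.5758 mg

206 mg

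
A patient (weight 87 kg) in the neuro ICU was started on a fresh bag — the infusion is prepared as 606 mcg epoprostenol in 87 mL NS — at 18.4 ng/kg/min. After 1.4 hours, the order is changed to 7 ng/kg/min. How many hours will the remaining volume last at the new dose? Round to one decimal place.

Initial rate:
Dose = 18.4 ng/kg/min × 87 kg = 1600.8 ng/min
1600.8 ng/min × 60 min/hr = 96048 ng/hr
Concentration = 606 mcg ÷ 87 mL = 6.965517 mcg/mL = 6965.517 ng/mL
Rate = 96048 ng/hr ÷ 6965.517 ng/mL = 13.78907 mL/hr
Volume infused so far = 13.78907 mL/hr × 1.4 hr = 19.3047 mL
Volume remaining = 87 − 19.3047 = 67.6953 mL
New rate:
Dose = 7 ng/kg/min × 87 kg = 609 ng/min
609 ng/min × 60 min/hr = 36540 ng/hr
Rate = 36540 ng/hr ÷ 6965.517 ng/mL = 5.245842 mL/hr
Time remaining = 67.6953 mL ÷ 5.245842 mL/hr = 12.90456 hr

12.9 hours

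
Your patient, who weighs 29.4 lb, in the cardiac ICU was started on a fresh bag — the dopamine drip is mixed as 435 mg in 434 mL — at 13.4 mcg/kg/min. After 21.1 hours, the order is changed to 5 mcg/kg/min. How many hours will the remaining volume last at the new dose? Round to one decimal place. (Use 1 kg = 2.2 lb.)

52.0 hours

Initial rate:
Weight = 29.4 lb ÷ 2.2 lb/kg = 13.36364 kg
Dose = 13.4 mcg/kg/min × 13.36364 kg = 179.0727 mcg/min
179.0727 mcg/min × 60 min/hr = 10744.36 mcg/hr
Concentration = 435 mg ÷ 434 mL = 1.002304 mg/mL = 1002.304 mcg/mL
Rate = 10744.36 mcg/hr ÷ 1002.304 mcg/mL = 10.71966 mL/hr
Volume infused so far = 10.71966 mL/hr × 21.1 hr = 226.1849 mL
Volume remaining = 434 − 226.1849 = 207.8151 mL
New rate:
Dose = 5 mcg/kg/min × 13.36364 kg = 66.81818 mcg/min
66.81818 mcg/min × 60 min/hr = 4009.091 mcg/hr
Rate = 4009.091 mcg/hr ÷ 1002.304 mcg/mL = 3.999875 mL/hr
Time remaining = 207.8151 mL ÷ 3.999875 mL/hr = 51.9554 hr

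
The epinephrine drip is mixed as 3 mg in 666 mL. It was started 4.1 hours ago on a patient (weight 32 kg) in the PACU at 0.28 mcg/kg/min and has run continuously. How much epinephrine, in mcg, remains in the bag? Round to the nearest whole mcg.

796 mcg

Dose = 0.28 mcg/kg/min × 32 kg = 8.96 mcg/min
8.96 mcg/min × 60 min/hr = 537.6 mcg/hr
Concentration = 3 mg ÷ 666 mL = 0.004504505 mg/mL = 4.504505 mcg/mL
Rate = 537.6 mcg/hr ÷ 4.504505 mcg/mL = 119.3472 mL/hr
Volume infused = 119.3472 mL/hr × 4.1 hr = 489.3235 mL
Volume remaining = 666 − 489.3235 = 176.6765 mL
Drug remaining = 176.6765 mL × 4.504505 mcg/mL = 795.84 mcg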